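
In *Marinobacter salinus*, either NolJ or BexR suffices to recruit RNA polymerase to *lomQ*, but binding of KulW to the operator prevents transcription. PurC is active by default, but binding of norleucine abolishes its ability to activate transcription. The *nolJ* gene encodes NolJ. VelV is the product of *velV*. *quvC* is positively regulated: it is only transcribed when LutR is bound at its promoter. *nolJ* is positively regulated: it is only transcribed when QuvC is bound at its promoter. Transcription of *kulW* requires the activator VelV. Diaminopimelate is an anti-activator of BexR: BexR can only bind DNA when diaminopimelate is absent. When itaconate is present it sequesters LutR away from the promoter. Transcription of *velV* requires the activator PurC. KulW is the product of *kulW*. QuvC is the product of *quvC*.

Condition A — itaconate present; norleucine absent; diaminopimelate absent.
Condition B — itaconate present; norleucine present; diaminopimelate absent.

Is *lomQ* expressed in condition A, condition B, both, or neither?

B only

Condition A:
Itaconate is present, so LutR is inactive.
Required activator LutR is absent, so *quvC* is not transcribed.
So QuvC is not produced.
Required activator QuvC is absent, so *nolJ* is not transcribed.
So NolJ is not produced.
Norleucine is absent, so PurC is active.
No repressor is bound and PurC is active, so *velV* is transcribed.
So VelV is produced and active.
No repressor is bound and VelV is active, so *kulW* is transcribed.
So KulW is produced and active.
Diaminopimelate is absent, so BexR is active.
With repressor KulW bound, *lomQ* is not transcribed.
→ *lomQ* is OFF in A.
Condition B:
Itaconate is present, so LutR is inactive.
Required activator LutR is absent, so *quvC* is not transcribed.
So QuvC is not produced.
Required activator QuvC is absent, so *nolJ* is not transcribed.
So NolJ is not produced.
Norleucine is present, so PurC is inactive.
Required activator PurC is absent, so *velV* is not transcribed.
So VelV is not produced.
Required activator VelV is absent, so *kulW* is not transcribed.
So KulW is not produced.
Diaminopimelate is absent, so BexR is active.
Activator BexR is present, so *lomQ* is transcribed.
→ *lomQ* is ON in B.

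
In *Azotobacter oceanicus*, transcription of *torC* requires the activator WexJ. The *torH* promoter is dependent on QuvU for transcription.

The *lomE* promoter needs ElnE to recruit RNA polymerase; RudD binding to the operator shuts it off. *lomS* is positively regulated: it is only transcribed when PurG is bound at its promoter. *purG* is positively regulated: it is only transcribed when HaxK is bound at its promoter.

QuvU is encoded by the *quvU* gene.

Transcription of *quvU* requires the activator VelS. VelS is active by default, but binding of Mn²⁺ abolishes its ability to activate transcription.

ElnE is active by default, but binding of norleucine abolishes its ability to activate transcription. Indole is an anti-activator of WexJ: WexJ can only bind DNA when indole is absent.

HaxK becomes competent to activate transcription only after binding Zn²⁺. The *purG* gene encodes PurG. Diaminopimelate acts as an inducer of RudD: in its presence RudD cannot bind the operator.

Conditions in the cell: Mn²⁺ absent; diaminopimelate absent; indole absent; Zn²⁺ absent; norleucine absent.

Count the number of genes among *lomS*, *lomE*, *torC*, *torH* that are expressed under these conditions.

Zn²⁺ is absent, so HaxK is inactive.
Required activator HaxK is absent, so *purG* is not transcribed.
So PurG is not produced.
Required activator PurG is absent, so *lomS* is not transcribed.
→ *lomS* is OFF.
Norleucine is absent, so ElnE is active.
Diaminopimelate is absent, so RudD is active.
With repressor RudD bound, *lomE* is not transcribed.
→ *lomE* is OFF.
Indole is absent, so WexJ is active.
No repressor is bound and WexJ is active, so *torC* is transcribed.
→ *torC* is ON.
Mn²⁺ is absent, so VelS is active.
No repressor is bound and VelS is active, so *quvU* is transcribed.
So QuvU is produced and active.
No repressor is bound and QuvU is active, so *torH* is transcribed.
→ *torH* is ON.
2 of the 4 genes are transcribed.

2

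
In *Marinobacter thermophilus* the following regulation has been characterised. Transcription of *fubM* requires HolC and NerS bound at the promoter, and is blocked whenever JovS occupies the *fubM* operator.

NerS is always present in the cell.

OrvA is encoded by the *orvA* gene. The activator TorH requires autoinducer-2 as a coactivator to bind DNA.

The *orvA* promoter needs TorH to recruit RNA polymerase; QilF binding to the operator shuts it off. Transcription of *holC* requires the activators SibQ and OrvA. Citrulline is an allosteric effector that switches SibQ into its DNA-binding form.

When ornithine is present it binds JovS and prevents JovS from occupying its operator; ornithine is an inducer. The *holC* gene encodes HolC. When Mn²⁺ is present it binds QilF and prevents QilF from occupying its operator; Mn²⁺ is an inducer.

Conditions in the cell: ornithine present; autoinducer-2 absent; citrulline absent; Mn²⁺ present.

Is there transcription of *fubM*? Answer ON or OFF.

Citrulline is absent, so SibQ is inactive.
Autoinducer-2 is absent, so TorH is inactive.
Mn²⁺ is present, so QilF is inactive.
Required activator TorH is absent, so *orvA* is not transcribed.
So OrvA is not produced.
Required activator SibQ is absent, so *holC* is not transcribed.
So HolC is not produced.
NerS is produced constitutively and is active.
Ornithine is present, so JovS is inactive.
Required activator HolC is absent, so *fubM* is not transcribed.

OFF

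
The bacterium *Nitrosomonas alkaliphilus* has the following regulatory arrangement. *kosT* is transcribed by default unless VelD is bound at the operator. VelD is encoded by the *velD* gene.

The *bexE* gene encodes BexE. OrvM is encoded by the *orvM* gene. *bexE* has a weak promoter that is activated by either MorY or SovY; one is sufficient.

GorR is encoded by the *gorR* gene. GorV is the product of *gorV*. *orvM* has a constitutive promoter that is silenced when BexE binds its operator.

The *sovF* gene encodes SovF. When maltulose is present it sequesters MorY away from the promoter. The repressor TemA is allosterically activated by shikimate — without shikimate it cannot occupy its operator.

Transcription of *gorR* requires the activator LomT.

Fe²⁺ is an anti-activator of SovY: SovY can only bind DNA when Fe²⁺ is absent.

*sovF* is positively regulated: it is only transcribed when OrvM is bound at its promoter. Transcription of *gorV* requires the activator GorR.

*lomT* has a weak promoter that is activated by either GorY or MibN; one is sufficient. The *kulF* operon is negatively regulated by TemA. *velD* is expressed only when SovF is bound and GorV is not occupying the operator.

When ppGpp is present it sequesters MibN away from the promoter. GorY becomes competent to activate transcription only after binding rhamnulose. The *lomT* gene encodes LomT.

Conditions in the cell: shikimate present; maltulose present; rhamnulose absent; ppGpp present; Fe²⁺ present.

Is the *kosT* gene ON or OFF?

OFF

Maltulose is present, so MorY is inactive.
Fe²⁺ is present, so SovY is inactive.
No activator is available at the *bexE* promoter, so *bexE* is not transcribed.
So BexE is not produced.
With no repressor bound, *orvM* is transcribed.
So OrvM is produced and active.
No repressor is bound and OrvM is active, so *sovF* is transcribed.
So SovF is produced and active.
Rhamnulose is absent, so GorY is inactive.
ppGpp is present, so MibN is inactive.
No activator is available at the *lomT* promoter, so *lomT* is not transcribed.
So LomT is not produced.
Required activator LomT is absent, so *gorR* is not transcribed.
So GorR is not produced.
Required activator GorR is absent, so *gorV* is not transcribed.
So GorV is not produced.
No repressor is bound and SovF is active, so *velD* is transcribed.
So VelD is produced and active.
With repressor VelD bound, *kosT* is not transcribed.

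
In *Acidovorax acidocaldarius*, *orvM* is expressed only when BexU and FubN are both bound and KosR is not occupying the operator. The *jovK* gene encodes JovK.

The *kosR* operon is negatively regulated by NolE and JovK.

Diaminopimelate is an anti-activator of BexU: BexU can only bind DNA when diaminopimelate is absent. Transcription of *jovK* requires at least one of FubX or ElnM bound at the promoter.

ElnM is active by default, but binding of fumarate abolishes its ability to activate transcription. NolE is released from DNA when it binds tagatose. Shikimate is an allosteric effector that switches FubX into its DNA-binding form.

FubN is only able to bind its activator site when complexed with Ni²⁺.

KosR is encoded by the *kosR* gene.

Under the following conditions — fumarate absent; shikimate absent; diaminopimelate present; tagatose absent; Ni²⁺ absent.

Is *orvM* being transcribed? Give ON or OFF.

Tagatose is absent, so NolE is active.
Shikimate is absent, so FubX is inactive.
Fumarate is absent, so ElnM is active.
Activator ElnM is present, so *jovK* is transcribed.
So JovK is produced and active.
With repressor NolE bound, *kosR* is not transcribed.
So KosR is not produced.
Diaminopimelate is present, so BexU is inactive.
Ni²⁺ is absent, so FubN is inactive.
Required activator BexU is absent, so *orvM* is not transcribed.

OFF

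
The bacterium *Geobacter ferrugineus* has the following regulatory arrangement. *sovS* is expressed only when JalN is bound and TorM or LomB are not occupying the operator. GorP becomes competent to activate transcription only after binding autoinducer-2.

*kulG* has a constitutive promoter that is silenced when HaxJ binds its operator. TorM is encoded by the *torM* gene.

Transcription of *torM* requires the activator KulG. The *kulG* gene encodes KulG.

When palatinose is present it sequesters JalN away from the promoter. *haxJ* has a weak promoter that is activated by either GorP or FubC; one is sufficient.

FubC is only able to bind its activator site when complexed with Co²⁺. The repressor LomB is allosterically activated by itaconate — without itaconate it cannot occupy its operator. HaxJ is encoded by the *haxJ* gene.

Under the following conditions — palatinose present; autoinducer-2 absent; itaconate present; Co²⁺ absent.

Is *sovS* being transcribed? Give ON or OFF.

OFF

Palatinose is present, so JalN is inactive.
Autoinducer-2 is absent, so GorP is inactive.
Co²⁺ is absent, so FubC is inactive.
No activator is available at the *haxJ* promoter, so *haxJ* is not transcribed.
So HaxJ is not produced.
With no repressor bound, *kulG* is transcribed.
So KulG is produced and active.
No repressor is bound and KulG is active, so *torM* is transcribed.
So TorM is produced and active.
Itaconate is present, so LomB is active.
With repressor TorM bound, *sovS* is not transcribed.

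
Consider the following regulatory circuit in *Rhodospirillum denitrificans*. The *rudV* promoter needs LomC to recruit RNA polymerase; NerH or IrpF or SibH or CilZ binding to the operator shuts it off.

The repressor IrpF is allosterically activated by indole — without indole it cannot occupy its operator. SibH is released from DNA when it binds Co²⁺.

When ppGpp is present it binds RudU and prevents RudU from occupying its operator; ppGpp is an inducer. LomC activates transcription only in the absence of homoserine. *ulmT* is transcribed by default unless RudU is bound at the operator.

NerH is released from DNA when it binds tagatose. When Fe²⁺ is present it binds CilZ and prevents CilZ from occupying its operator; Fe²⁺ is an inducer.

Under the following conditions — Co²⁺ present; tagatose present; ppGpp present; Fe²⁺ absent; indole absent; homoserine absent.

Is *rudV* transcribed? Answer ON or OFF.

Tagatose is present, so NerH is inactive.
Indole is absent, so IrpF is inactive.
Homoserine is absent, so LomC is active.
Co²⁺ is present, so SibH is inactive.
Fe²⁺ is absent, so CilZ is active.
With repressor CilZ bound, *rudV* is not transcribed.

OFF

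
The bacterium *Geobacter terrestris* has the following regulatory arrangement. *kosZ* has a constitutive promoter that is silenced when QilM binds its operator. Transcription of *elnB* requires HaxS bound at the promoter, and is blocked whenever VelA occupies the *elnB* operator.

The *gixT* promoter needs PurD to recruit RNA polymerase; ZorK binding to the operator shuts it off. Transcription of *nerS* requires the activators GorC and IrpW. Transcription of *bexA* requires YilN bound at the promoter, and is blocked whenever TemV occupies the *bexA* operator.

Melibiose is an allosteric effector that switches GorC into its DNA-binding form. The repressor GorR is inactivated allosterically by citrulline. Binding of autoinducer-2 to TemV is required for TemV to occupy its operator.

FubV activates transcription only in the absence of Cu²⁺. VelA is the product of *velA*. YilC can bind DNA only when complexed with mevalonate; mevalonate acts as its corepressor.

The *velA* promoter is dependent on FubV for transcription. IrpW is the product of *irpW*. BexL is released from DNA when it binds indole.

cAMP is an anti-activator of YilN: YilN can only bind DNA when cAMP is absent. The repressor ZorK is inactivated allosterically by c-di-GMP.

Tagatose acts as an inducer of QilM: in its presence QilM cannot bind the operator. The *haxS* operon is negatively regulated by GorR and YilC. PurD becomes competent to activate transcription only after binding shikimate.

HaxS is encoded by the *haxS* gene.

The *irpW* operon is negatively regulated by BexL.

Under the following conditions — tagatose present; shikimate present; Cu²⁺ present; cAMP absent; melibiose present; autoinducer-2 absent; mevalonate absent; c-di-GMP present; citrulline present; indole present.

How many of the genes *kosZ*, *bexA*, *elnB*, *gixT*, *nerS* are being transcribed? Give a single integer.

5

Tagatose is present, so QilM is inactive.
With no repressor bound, *kosZ* is transcribed.
→ *kosZ* is ON.
Autoinducer-2 is absent, so TemV is inactive.
cAMP is absent, so YilN is active.
No repressor is bound and YilN is active, so *bexA* is transcribed.
→ *bexA* is ON.
Cu²⁺ is present, so FubV is inactive.
Required activator FubV is absent, so *velA* is not transcribed.
So VelA is not produced.
Citrulline is present, so GorR is inactive.
Mevalonate is absent, so YilC is inactive.
With no repressor bound, *haxS* is transcribed.
So HaxS is produced and active.
No repressor is bound and HaxS is active, so *elnB* is transcribed.
→ *elnB* is ON.
c-di-GMP is present, so ZorK is inactive.
Shikimate is present, so PurD is active.
No repressor is bound and PurD is active, so *gixT* is transcribed.
→ *gixT* is ON.
Melibiose is present, so GorC is active.
Indole is present, so BexL is inactive.
With no repressor bound, *irpW* is transcribed.
So IrpW is produced and active.
No repressor is bound and GorC and IrpW are active, so *nerS* is transcribed.
→ *nerS* is ON.
5 of the 5 genes are transcribed.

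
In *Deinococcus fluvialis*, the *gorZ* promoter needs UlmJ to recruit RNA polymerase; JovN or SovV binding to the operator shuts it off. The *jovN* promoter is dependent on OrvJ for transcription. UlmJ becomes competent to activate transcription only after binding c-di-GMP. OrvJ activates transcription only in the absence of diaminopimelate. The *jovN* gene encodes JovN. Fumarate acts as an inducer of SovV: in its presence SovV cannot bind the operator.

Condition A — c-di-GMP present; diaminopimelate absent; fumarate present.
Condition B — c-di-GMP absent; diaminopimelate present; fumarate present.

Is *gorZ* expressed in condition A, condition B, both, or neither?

neither

Condition A:
c-di-GMP is present, so UlmJ is active.
Diaminopimelate is absent, so OrvJ is active.
No repressor is bound and OrvJ is active, so *jovN* is transcribed.
So JovN is produced and active.
Fumarate is present, so SovV is inactive.
With repressor JovN bound, *gorZ* is not transcribed.
→ *gorZ* is OFF in A.
Condition B:
c-di-GMP is absent, so UlmJ is inactive.
Diaminopimelate is present, so OrvJ is inactive.
Required activator OrvJ is absent, so *jovN* is not transcribed.
So JovN is not produced.
Fumarate is present, so SovV is inactive.
Required activator UlmJ is absent, so *gorZ* is not transcribed.
→ *gorZ* is OFF in B.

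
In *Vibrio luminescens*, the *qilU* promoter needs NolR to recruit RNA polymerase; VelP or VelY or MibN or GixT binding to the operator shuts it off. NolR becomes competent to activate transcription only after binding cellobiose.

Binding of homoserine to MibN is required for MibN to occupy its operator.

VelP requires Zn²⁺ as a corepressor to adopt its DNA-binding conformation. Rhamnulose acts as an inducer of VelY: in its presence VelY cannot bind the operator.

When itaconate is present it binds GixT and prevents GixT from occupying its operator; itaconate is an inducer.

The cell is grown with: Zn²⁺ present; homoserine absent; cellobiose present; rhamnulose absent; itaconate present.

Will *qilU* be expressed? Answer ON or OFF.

Cellobiose is present, so NolR is active.
Zn²⁺ is present, so VelP is active.
Rhamnulose is absent, so VelY is active.
Homoserine is absent, so MibN is inactive.
Itaconate is present, so GixT is inactive.
With repressor VelP bound, *qilU* is not transcribed.

OFF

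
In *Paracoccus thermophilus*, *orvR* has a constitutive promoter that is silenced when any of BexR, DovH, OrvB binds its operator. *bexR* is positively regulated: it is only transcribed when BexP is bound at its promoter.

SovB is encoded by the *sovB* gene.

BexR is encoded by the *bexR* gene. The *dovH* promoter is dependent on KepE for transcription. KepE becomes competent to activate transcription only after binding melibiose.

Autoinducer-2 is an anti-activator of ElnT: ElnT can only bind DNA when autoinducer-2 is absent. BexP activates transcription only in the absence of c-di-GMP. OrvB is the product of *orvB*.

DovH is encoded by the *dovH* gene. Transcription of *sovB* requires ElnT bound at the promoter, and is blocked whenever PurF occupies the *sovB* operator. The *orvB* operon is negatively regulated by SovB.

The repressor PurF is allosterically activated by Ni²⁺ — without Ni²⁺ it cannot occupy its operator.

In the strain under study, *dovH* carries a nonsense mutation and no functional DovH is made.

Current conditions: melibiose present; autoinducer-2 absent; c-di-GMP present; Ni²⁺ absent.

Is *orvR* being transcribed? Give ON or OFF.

ON

c-di-GMP is present, so BexP is inactive.
Required activator BexP is absent, so *bexR* is not transcribed.
So BexR is not produced.
DovH is non-functional in this strain, so it has no effect.
Ni²⁺ is absent, so PurF is inactive.
Autoinducer-2 is absent, so ElnT is active.
No repressor is bound and ElnT is active, so *sovB* is transcribed.
So SovB is produced and active.
With repressor SovB bound, *orvB* is not transcribed.
So OrvB is not produced.
With no repressor bound, *orvR* is transcribed.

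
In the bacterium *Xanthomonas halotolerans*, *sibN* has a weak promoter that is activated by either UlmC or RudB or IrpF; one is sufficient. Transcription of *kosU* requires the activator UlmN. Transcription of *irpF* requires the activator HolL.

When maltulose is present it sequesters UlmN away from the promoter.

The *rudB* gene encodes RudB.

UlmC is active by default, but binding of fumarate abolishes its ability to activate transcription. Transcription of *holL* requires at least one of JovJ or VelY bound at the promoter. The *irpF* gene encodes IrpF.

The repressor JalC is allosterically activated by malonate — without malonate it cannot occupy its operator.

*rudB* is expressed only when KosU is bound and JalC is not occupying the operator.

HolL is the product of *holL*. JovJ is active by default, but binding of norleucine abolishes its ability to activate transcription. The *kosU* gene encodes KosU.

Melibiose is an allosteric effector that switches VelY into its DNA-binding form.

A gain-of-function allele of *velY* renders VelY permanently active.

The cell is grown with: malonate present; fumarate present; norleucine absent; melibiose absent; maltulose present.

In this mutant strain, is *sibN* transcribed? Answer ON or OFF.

Fumarate is present, so UlmC is inactive.
Maltulose is present, so UlmN is inactive.
Required activator UlmN is absent, so *kosU* is not transcribed.
So KosU is not produced.
Malonate is present, so JalC is active.
With repressor JalC bound, *rudB* is not transcribed.
So RudB is not produced.
Norleucine is absent, so JovJ is active.
VelY is constitutively active in this strain.
Activator JovJ is present, so *holL* is transcribed.
So HolL is produced and active.
No repressor is bound and HolL is active, so *irpF* is transcribed.
So IrpF is produced and active.
Activator IrpF is present, so *sibN* is transcribed.

ON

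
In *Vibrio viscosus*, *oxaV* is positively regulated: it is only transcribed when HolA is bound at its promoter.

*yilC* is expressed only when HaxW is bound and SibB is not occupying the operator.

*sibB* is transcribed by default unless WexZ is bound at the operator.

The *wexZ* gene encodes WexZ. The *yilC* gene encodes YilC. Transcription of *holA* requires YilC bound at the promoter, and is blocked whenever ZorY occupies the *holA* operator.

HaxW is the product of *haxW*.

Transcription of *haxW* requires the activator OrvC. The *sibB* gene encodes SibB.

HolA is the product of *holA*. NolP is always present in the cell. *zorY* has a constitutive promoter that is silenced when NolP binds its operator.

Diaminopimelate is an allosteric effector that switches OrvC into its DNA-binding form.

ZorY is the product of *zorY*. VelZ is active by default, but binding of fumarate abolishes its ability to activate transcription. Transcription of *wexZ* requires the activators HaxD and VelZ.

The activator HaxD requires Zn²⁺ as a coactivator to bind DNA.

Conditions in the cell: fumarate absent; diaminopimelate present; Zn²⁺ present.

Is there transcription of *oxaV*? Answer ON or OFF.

Zn²⁺ is present, so HaxD is active.
Fumarate is absent, so VelZ is active.
No repressor is bound and HaxD and VelZ are active, so *wexZ* is transcribed.
So WexZ is produced and active.
With repressor WexZ bound, *sibB* is not transcribed.
So SibB is not produced.
Diaminopimelate is present, so OrvC is active.
No repressor is bound and OrvC is active, so *haxW* is transcribed.
So HaxW is produced and active.
No repressor is bound and HaxW is active, so *yilC* is transcribed.
So YilC is produced and active.
NolP is produced constitutively and is active.
With repressor NolP bound, *zorY* is not transcribed.
So ZorY is not produced.
No repressor is bound and YilC is active, so *holA* is transcribed.
So HolA is produced and active.
No repressor is bound and HolA is active, so *oxaV* is transcribed.

ON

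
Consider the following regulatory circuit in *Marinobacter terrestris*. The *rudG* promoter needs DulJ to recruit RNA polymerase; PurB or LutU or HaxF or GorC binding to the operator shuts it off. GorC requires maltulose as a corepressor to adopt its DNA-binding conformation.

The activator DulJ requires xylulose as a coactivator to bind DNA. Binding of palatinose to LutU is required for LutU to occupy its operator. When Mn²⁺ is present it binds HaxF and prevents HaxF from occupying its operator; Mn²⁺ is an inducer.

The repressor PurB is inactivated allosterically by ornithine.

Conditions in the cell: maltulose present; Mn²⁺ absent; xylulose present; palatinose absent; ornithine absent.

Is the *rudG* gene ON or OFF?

Ornithine is absent, so PurB is active.
Palatinose is absent, so LutU is inactive.
Mn²⁺ is absent, so HaxF is active.
Xylulose is present, so DulJ is active.
Maltulose is present, so GorC is active.
With repressor PurB bound, *rudG* is not transcribed.

OFF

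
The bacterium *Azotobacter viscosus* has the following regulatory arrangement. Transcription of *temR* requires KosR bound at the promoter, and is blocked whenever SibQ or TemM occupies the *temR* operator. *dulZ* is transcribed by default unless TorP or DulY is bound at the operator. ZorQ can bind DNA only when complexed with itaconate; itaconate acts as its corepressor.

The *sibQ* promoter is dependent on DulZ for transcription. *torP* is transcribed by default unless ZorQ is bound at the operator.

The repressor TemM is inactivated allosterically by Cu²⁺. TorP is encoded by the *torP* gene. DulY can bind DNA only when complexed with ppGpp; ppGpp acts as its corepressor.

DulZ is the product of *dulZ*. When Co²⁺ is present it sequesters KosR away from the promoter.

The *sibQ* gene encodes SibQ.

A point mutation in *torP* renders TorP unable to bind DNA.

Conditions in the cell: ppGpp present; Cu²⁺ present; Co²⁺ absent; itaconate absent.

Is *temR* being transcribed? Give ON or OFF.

Co²⁺ is absent, so KosR is active.
TorP is non-functional in this strain, so it has no effect.
ppGpp is present, so DulY is active.
With repressor DulY bound, *dulZ* is not transcribed.
So DulZ is not produced.
Required activator DulZ is absent, so *sibQ* is not transcribed.
So SibQ is not produced.
Cu²⁺ is present, so TemM is inactive.
No repressor is bound and KosR is active, so *temR* is transcribed.

ON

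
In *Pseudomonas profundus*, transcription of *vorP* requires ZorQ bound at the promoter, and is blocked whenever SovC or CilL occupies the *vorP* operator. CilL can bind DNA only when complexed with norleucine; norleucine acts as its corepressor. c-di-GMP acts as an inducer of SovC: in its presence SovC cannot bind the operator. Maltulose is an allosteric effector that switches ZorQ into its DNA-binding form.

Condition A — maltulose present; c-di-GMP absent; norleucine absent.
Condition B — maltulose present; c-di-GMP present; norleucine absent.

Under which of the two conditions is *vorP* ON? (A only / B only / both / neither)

Condition A:
Maltulose is present, so ZorQ is active.
c-di-GMP is absent, so SovC is active.
Norleucine is absent, so CilL is inactive.
With repressor SovC bound, *vorP* is not transcribed.
→ *vorP* is OFF in A.
Condition B:
Maltulose is present, so ZorQ is active.
c-di-GMP is present, so SovC is inactive.
Norleucine is absent, so CilL is inactive.
No repressor is bound and ZorQ is active, so *vorP* is transcribed.
→ *vorP* is ON in B.

B only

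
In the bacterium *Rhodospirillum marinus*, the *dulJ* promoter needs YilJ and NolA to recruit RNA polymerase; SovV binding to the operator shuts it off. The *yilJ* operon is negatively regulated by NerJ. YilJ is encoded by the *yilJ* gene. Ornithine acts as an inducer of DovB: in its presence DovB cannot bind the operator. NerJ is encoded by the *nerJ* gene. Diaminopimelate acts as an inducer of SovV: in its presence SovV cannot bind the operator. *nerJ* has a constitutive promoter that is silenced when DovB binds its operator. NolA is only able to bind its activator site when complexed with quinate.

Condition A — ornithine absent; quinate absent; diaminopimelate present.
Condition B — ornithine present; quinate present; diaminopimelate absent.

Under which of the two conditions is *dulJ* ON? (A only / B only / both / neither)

neither

Condition A:
Ornithine is absent, so DovB is active.
With repressor DovB bound, *nerJ* is not transcribed.
So NerJ is not produced.
With no repressor bound, *yilJ* is transcribed.
So YilJ is produced and active.
Quinate is absent, so NolA is inactive.
Diaminopimelate is present, so SovV is inactive.
Required activator NolA is absent, so *dulJ* is not transcribed.
→ *dulJ* is OFF in A.
Condition B:
Ornithine is present, so DovB is inactive.
With no repressor bound, *nerJ* is transcribed.
So NerJ is produced and active.
With repressor NerJ bound, *yilJ* is not transcribed.
So YilJ is not produced.
Quinate is present, so NolA is active.
Diaminopimelate is absent, so SovV is active.
With repressor SovV bound, *dulJ* is not transcribed.
→ *dulJ* is OFF in B.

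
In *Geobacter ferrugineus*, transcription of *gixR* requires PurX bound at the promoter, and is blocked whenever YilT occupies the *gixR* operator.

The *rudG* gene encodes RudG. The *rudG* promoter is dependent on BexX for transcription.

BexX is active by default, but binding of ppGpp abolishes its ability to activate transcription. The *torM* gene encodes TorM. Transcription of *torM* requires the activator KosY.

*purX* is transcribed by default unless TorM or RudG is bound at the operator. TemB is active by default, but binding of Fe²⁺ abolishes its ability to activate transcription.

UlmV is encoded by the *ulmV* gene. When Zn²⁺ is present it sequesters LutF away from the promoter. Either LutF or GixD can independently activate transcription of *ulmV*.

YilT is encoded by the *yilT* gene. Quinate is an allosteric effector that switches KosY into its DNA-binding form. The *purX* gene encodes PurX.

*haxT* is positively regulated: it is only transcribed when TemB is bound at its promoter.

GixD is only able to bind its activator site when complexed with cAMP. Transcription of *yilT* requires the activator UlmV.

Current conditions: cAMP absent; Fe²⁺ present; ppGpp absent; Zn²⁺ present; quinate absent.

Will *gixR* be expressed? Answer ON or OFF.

OFF

Zn²⁺ is present, so LutF is inactive.
cAMP is absent, so GixD is inactive.
No activator is available at the *ulmV* promoter, so *ulmV* is not transcribed.
So UlmV is not produced.
Required activator UlmV is absent, so *yilT* is not transcribed.
So YilT is not produced.
Quinate is absent, so KosY is inactive.
Required activator KosY is absent, so *torM* is not transcribed.
So TorM is not produced.
ppGpp is absent, so BexX is active.
No repressor is bound and BexX is active, so *rudG* is transcribed.
So RudG is produced and active.
With repressor RudG bound, *purX* is not transcribed.
So PurX is not produced.
Required activator PurX is absent, so *gixR* is not transcribed.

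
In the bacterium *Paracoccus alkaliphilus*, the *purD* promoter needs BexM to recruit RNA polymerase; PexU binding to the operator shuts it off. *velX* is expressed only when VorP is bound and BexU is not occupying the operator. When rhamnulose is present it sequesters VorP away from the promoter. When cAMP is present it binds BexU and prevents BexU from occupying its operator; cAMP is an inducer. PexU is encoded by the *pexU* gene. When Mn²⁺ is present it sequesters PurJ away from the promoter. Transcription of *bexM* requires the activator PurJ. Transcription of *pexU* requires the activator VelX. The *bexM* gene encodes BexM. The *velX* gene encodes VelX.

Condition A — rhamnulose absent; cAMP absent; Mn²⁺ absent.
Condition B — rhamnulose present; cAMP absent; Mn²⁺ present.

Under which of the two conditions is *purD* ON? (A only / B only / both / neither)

Condition A:
Rhamnulose is absent, so VorP is active.
cAMP is absent, so BexU is active.
With repressor BexU bound, *velX* is not transcribed.
So VelX is not produced.
Required activator VelX is absent, so *pexU* is not transcribed.
So PexU is not produced.
Mn²⁺ is absent, so PurJ is active.
No repressor is bound and PurJ is active, so *bexM* is transcribed.
So BexM is produced and active.
No repressor is bound and BexM is active, so *purD* is transcribed.
→ *purD* is ON in A.
Condition B:
Rhamnulose is present, so VorP is inactive.
cAMP is absent, so BexU is active.
With repressor BexU bound, *velX* is not transcribed.
So VelX is not produced.
Required activator VelX is absent, so *pexU* is not transcribed.
So PexU is not produced.
Mn²⁺ is present, so PurJ is inactive.
Required activator PurJ is absent, so *bexM* is not transcribed.
So BexM is not produced.
Required activator BexM is absent, so *purD* is not transcribed.
→ *purD* is OFF in B.

A only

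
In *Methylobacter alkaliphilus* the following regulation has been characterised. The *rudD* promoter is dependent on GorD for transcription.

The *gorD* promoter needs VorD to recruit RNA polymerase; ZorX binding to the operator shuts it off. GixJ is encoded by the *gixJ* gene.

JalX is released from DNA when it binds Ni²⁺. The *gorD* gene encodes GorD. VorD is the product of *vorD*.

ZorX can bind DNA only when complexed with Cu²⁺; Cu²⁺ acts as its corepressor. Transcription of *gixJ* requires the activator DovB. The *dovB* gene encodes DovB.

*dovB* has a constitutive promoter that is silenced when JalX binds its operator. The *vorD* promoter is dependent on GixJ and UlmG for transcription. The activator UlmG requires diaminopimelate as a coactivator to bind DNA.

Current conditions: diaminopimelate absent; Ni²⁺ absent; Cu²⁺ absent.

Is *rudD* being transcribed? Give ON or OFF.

OFF

Ni²⁺ is absent, so JalX is active.
With repressor JalX bound, *dovB* is not transcribed.
So DovB is not produced.
Required activator DovB is absent, so *gixJ* is not transcribed.
So GixJ is not produced.
Diaminopimelate is absent, so UlmG is inactive.
Required activator GixJ is absent, so *vorD* is not transcribed.
So VorD is not produced.
Cu²⁺ is absent, so ZorX is inactive.
Required activator VorD is absent, so *gorD* is not transcribed.
So GorD is not produced.
Required activator GorD is absent, so *rudD* is not transcribed.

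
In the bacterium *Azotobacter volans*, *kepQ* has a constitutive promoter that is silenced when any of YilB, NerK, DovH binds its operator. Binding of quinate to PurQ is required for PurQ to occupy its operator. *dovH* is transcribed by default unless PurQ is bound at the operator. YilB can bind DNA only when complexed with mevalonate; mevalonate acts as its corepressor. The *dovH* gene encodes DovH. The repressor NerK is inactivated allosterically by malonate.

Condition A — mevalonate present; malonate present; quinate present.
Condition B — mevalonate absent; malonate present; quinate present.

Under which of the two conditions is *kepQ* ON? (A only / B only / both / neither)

Condition A:
Mevalonate is present, so YilB is active.
Malonate is present, so NerK is inactive.
Quinate is present, so PurQ is active.
With repressor PurQ bound, *dovH* is not transcribed.
So DovH is not produced.
With repressor YilB bound, *kepQ* is not transcribed.
→ *kepQ* is OFF in A.
Condition B:
Mevalonate is absent, so YilB is inactive.
Malonate is present, so NerK is inactive.
Quinate is present, so PurQ is active.
With repressor PurQ bound, *dovH* is not transcribed.
So DovH is not produced.
With no repressor bound, *kepQ* is transcribed.
→ *kepQ* is ON in B.

B only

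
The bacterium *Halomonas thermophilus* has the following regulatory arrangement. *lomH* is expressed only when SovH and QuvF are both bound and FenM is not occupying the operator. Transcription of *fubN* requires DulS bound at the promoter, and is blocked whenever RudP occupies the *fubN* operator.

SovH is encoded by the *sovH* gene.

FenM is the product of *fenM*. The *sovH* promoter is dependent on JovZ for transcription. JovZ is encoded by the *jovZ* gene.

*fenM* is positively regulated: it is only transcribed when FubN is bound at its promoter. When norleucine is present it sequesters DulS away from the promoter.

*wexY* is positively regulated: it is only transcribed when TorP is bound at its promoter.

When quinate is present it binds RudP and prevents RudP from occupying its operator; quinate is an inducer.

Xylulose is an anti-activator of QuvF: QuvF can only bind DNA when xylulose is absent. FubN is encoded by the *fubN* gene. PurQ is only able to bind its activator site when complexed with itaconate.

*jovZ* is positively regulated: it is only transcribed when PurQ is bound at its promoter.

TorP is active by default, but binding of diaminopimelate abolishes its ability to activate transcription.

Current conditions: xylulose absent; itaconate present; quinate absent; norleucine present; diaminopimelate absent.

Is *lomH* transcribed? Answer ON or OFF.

Itaconate is present, so PurQ is active.
No repressor is bound and PurQ is active, so *jovZ* is transcribed.
So JovZ is produced and active.
No repressor is bound and JovZ is active, so *sovH* is transcribed.
So SovH is produced and active.
Xylulose is absent, so QuvF is active.
Quinate is absent, so RudP is active.
Norleucine is present, so DulS is inactive.
With repressor RudP bound, *fubN* is not transcribed.
So FubN is not produced.
Required activator FubN is absent, so *fenM* is not transcribed.
So FenM is not produced.
No repressor is bound and SovH and QuvF are active, so *lomH* is transcribed.

ON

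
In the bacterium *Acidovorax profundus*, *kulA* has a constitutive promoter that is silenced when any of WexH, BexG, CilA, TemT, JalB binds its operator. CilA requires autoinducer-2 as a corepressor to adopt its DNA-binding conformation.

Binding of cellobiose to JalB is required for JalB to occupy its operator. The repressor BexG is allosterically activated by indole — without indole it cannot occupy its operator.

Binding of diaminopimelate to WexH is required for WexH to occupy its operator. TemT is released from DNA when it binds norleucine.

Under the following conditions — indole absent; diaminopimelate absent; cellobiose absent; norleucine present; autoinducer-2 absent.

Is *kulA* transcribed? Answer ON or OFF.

ON

Diaminopimelate is absent, so WexH is inactive.
Indole is absent, so BexG is inactive.
Autoinducer-2 is absent, so CilA is inactive.
Norleucine is present, so TemT is inactive.
Cellobiose is absent, so JalB is inactive.
With no repressor bound, *kulA* is transcribed.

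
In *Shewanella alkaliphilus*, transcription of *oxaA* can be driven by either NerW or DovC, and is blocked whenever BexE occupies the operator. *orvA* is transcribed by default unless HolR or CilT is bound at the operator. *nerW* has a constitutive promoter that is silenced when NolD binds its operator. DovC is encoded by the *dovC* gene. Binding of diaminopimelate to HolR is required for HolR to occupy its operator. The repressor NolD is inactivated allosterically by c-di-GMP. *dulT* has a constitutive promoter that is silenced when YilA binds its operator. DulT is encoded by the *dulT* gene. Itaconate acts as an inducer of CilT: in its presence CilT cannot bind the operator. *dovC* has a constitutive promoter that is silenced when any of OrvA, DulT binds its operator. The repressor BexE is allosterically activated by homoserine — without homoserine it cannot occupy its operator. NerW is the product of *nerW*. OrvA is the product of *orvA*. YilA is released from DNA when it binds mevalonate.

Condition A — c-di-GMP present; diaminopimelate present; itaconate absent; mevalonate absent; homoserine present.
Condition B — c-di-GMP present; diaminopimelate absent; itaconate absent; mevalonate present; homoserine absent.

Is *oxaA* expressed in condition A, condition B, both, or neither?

Condition A:
c-di-GMP is present, so NolD is inactive.
With no repressor bound, *nerW* is transcribed.
So NerW is produced and active.
Diaminopimelate is present, so HolR is active.
Itaconate is absent, so CilT is active.
With repressor HolR bound, *orvA* is not transcribed.
So OrvA is not produced.
Mevalonate is absent, so YilA is active.
With repressor YilA bound, *dulT* is not transcribed.
So DulT is not produced.
With no repressor bound, *dovC* is transcribed.
So DovC is produced and active.
Homoserine is present, so BexE is active.
With repressor BexE bound, *oxaA* is not transcribed.
→ *oxaA* is OFF in A.
Condition B:
c-di-GMP is present, so NolD is inactive.
With no repressor bound, *nerW* is transcribed.
So NerW is produced and active.
Diaminopimelate is absent, so HolR is inactive.
Itaconate is absent, so CilT is active.
With repressor CilT bound, *orvA* is not transcribed.
So OrvA is not produced.
Mevalonate is present, so YilA is inactive.
With no repressor bound, *dulT* is transcribed.
So DulT is produced and active.
With repressor DulT bound, *dovC* is not transcribed.
So DovC is not produced.
Homoserine is absent, so BexE is inactive.
Activator NerW is present, so *oxaA* is transcribed.
→ *oxaA* is ON in B.

B only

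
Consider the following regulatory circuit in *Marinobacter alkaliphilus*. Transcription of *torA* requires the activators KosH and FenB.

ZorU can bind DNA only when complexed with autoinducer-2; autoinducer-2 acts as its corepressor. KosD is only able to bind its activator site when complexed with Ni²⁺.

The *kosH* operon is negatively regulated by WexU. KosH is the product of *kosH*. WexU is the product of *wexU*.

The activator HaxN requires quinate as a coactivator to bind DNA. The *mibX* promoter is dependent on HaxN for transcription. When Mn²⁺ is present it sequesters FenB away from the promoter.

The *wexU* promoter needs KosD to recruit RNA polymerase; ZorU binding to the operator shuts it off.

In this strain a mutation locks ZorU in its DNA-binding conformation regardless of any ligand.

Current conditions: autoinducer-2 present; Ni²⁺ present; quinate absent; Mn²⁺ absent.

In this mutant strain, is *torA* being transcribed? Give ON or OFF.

ON

ZorU is constitutively active in this strain.
Ni²⁺ is present, so KosD is active.
With repressor ZorU bound, *wexU* is not transcribed.
So WexU is not produced.
With no repressor bound, *kosH* is transcribed.
So KosH is produced and active.
Mn²⁺ is absent, so FenB is active.
No repressor is bound and KosH and FenB are active, so *torA* is transcribed.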